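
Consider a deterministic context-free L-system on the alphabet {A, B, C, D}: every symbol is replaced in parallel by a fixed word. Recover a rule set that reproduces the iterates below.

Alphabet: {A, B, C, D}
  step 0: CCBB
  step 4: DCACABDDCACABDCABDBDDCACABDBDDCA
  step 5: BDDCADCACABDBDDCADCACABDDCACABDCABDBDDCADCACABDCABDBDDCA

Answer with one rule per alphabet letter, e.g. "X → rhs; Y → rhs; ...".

A->CA, B->CA, C->D, D->BD

  step 4 ⇒ step 5: DCACABDDCACABDCABDBDDCACABDBDDCA ⇒ BD·D·CA·D·CA·CA·BD·BD·D·CA·D·CA·CA·BD·D·CA·CA·BD·CA·BD·BD·D·CA·D·CA·CA·BD·CA·BD·BD·D·CA
    A ↦ CA
    B ↦ CA
    C ↦ D
    D ↦ BD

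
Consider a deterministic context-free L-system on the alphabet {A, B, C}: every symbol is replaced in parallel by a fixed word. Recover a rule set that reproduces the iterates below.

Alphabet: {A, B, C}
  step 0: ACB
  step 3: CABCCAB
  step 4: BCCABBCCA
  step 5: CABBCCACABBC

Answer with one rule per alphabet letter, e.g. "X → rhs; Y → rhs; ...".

A->C, B->CA, C->B

  step 4 ⇒ step 5: BCCABBCCA ⇒ CA·B·B·C·CA·CA·B·B·C
    A ↦ C
    B ↦ CA
    C ↦ B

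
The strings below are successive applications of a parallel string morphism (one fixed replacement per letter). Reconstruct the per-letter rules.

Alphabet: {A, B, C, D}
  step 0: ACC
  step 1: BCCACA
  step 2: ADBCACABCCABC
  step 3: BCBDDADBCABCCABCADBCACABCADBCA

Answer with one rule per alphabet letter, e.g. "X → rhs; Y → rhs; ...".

A->BC, B->ADB, C->CA, D->BDD

  step 2 ⇒ step 3: ADBCACABCCABC ⇒ BC·BDD·ADB·CA·BC·CA·BC·ADB·CA·CA·BC·ADB·CA
    A ↦ BC
    B ↦ ADB
    C ↦ CA
    D ↦ BDD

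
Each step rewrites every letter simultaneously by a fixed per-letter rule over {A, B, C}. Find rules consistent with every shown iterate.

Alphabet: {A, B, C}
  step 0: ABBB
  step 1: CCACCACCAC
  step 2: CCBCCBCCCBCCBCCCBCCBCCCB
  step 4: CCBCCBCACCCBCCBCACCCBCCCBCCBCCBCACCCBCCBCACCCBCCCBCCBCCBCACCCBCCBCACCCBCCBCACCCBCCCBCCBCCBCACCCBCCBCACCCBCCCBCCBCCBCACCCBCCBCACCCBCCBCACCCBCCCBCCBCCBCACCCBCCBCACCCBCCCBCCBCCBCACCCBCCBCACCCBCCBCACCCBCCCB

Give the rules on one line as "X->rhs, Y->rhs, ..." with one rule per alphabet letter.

A->C, B->CAC, C->CCB

  step 1 ⇒ step 2: CCACCACCAC ⇒ CCB·CCB·C·CCB·CCB·C·CCB·CCB·C·CCB
    A ↦ C
    C ↦ CCB
  step 0 ⇒ step 1: ABBB ⇒ C·CAC·CAC·CAC
    B ↦ CAC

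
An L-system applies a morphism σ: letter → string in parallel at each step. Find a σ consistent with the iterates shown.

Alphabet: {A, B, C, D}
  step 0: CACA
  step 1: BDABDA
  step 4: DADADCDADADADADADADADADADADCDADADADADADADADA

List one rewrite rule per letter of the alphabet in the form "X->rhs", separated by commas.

  step 0 ⇒ step 1: CACA ⇒ B·DA·B·DA
    A ↦ DA
    C ↦ B
    B ↦ DC  (constrained at step 1)
    D ↦ DA  (constrained at step 1)

A->DA, B->DC, C->B, D->DA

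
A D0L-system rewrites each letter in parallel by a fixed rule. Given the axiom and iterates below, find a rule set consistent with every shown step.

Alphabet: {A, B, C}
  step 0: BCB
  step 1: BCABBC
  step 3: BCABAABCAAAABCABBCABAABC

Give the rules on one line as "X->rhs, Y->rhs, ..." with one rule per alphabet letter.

A->AA, B->BC, C->AB

  step 0 ⇒ step 1: BCB ⇒ BC·AB·BC
    B ↦ BC
    C ↦ AB
    A ↦ AA  (constrained at step 1)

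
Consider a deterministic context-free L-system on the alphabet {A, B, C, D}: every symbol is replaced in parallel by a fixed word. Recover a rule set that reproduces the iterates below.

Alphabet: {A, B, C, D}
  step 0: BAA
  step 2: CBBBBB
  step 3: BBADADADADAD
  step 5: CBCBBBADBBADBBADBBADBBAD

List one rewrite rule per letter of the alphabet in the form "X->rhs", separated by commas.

A->C, B->AD, C->BB, D->B

  step 2 ⇒ step 3: CBBBBB ⇒ BB·AD·AD·AD·AD·AD
    B ↦ AD
    C ↦ BB
    A ↦ C  (constrained at step 0)
    D ↦ B  (constrained at step 3)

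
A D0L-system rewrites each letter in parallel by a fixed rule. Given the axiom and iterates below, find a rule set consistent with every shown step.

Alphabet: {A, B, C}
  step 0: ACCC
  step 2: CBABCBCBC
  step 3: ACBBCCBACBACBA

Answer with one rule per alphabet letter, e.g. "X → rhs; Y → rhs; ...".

  step 2 ⇒ step 3: CBABCBCBC ⇒ A·CB·BC·CB·A·CB·A·CB·A
    A ↦ BC
    B ↦ CB
    C ↦ A

A->BC, B->CB, C->A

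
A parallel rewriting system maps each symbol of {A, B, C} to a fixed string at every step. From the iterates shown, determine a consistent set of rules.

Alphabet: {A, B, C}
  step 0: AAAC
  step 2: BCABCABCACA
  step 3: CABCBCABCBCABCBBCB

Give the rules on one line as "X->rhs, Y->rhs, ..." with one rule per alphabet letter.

  step 2 ⇒ step 3: BCABCABCACA ⇒ CA·B·CB·CA·B·CB·CA·B·CB·B·CB
    A ↦ CB
    B ↦ CA
    C ↦ B

A->CB, B->CA, C->B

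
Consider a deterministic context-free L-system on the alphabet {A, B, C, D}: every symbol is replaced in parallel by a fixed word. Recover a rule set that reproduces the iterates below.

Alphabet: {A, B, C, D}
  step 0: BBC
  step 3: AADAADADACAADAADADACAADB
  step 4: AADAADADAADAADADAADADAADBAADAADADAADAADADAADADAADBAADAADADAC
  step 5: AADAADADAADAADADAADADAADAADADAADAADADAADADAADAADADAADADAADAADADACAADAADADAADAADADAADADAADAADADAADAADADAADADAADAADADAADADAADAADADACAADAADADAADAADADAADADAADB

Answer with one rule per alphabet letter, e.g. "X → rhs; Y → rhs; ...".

A->AAD, B->AC, C->B, D->AD

  step 4 ⇒ step 5: AADAADADAADAADADAADADAADBAADAADADAADAADADAADADAADBAADAADADAC ⇒ AAD·AAD·AD·AAD·AAD·AD·AAD·AD·AAD·AAD·AD·AAD·AAD·AD·AAD·AD·AAD·AAD·AD·AAD·AD·AAD·AAD·AD·AC·AAD·AAD·AD·AAD·AAD·AD·AAD·AD·AAD·AAD·AD·AAD·AAD·AD·AAD·AD·AAD·AAD·AD·AAD·AD·AAD·AAD·AD·AC·AAD·AAD·AD·AAD·AAD·AD·AAD·AD·AAD·B
    A ↦ AAD
    B ↦ AC
    C ↦ B
    D ↦ AD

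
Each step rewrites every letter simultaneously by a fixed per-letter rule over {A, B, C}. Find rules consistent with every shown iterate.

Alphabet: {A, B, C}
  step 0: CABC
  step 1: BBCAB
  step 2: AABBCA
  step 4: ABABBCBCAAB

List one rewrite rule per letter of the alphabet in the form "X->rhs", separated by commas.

  step 1 ⇒ step 2: BBCAB ⇒ A·A·B·BC·A
    A ↦ BC
    B ↦ A
    C ↦ B

A->BC, B->A, C->B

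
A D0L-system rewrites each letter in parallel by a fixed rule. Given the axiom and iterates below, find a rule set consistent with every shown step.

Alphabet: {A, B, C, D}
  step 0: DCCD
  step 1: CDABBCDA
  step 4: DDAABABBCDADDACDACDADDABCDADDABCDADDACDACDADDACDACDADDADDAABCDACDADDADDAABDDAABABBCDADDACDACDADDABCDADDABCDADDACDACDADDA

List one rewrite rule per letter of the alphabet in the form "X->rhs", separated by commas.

  step 0 ⇒ step 1: DCCD ⇒ CDA·B·B·CDA
    C ↦ B
    D ↦ CDA
    A ↦ DDA  (constrained at step 1)
    B ↦ AB  (constrained at step 1)

A->DDA, B->AB, C->B, D->CDA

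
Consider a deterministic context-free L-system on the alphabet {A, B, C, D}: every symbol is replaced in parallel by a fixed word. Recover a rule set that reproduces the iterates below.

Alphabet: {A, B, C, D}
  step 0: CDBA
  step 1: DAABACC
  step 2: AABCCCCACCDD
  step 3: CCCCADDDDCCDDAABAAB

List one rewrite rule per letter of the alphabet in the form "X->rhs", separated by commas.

  step 2 ⇒ step 3: AABCCCCACCDD ⇒ CC·CC·A·D·D·D·D·CC·D·D·AAB·AAB
    A ↦ CC
    B ↦ A
    C ↦ D
    D ↦ AAB

A->CC, B->A, C->D, D->AAB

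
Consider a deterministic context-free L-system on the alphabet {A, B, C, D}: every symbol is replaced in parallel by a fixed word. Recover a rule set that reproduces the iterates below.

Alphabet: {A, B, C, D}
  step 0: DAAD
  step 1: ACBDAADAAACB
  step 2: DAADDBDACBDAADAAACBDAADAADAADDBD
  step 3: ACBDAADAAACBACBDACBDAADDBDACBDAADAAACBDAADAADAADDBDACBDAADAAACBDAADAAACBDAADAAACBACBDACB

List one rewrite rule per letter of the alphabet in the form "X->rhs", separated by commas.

A->DAA, B->D, C->DDB, D->ACB

  step 2 ⇒ step 3: DAADDBDACBDAADAAACBDAADAADAADDBD ⇒ ACB·DAA·DAA·ACB·ACB·D·ACB·DAA·DDB·D·ACB·DAA·DAA·ACB·DAA·DAA·DAA·DDB·D·ACB·DAA·DAA·ACB·DAA·DAA·ACB·DAA·DAA·ACB·ACB·D·ACB
    A ↦ DAA
    B ↦ D
    C ↦ DDB
    D ↦ ACB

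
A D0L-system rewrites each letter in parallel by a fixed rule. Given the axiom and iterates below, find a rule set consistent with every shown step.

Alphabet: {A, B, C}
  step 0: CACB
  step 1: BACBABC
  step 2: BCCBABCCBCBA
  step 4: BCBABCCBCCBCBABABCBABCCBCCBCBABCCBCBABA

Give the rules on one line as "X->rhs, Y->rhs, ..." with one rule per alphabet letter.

A->C, B->BC, C->BA

  step 1 ⇒ step 2: BACBABC ⇒ BC·C·BA·BC·C·BC·BA
    A ↦ C
    B ↦ BC
    C ↦ BA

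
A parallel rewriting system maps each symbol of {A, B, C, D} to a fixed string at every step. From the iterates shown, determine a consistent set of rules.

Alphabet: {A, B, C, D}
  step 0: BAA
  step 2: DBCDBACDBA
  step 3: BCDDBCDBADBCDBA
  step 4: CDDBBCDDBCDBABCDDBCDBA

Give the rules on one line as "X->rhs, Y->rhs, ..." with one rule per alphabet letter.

  step 3 ⇒ step 4: BCDDBCDBADBCDBA ⇒ CD·D·B·B·CD·D·B·CD·BA·B·CD·D·B·CD·BA
    A ↦ BA
    B ↦ CD
    C ↦ D
    D ↦ B

A->BA, B->CD, C->D, D->B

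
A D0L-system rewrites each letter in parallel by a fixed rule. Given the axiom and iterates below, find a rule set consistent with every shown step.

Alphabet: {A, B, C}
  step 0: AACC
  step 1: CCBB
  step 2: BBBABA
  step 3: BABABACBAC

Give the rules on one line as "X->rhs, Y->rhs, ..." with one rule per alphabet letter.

A->C, B->BA, C->B

  step 2 ⇒ step 3: BBBABA ⇒ BA·BA·BA·C·BA·C
    A ↦ C
    B ↦ BA
  step 0 ⇒ step 1: AACC ⇒ C·C·B·B
    C ↦ B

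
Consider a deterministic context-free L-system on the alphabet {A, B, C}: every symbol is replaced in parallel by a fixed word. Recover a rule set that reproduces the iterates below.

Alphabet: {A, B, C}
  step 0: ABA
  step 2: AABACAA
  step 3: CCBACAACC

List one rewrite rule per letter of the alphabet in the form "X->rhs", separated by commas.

A->C, B->BA, C->AA

  step 2 ⇒ step 3: AABACAA ⇒ C·C·BA·C·AA·C·C
    A ↦ C
    B ↦ BA
    C ↦ AA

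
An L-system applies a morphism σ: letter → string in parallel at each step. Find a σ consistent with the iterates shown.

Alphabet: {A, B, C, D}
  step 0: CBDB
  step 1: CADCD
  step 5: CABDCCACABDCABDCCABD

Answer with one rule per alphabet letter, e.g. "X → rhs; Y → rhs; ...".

A->B, B->D, C->CA, D->C

  step 0 ⇒ step 1: CBDB ⇒ CA·D·C·D
    B ↦ D
    C ↦ CA
    D ↦ C
    A ↦ B  (constrained at step 1)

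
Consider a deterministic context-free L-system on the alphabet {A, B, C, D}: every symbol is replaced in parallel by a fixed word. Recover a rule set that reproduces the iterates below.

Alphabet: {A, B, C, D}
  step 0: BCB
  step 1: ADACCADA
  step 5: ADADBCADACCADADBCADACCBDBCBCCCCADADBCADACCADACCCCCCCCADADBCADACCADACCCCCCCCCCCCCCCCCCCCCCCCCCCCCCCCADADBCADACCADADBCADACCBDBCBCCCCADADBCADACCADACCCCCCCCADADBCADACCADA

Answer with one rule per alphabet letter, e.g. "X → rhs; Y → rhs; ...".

  step 0 ⇒ step 1: BCB ⇒ ADA·CC·ADA
    B ↦ ADA
    C ↦ CC
    A ↦ B  (constrained at step 1)
    D ↦ DBC  (constrained at step 1)

A->B, B->ADA, C->CC, D->DBC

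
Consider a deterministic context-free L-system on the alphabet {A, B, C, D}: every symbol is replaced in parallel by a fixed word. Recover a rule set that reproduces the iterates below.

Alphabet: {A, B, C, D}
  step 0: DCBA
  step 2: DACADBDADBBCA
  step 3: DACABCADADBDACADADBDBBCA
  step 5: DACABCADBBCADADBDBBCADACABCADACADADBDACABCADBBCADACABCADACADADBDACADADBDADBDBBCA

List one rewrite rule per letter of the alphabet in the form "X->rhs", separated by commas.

A->CA, B->DB, C->B, D->DA

  step 2 ⇒ step 3: DACADBDADBBCA ⇒ DA·CA·B·CA·DA·DB·DA·CA·DA·DB·DB·B·CA
    A ↦ CA
    B ↦ DB
    C ↦ B
    D ↦ DA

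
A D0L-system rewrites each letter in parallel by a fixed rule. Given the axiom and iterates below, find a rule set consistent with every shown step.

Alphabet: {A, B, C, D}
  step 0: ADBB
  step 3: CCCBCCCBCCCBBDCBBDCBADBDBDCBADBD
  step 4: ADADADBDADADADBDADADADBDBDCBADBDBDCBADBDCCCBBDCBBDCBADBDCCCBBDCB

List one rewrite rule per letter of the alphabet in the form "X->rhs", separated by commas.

A->CC, B->BD, C->AD, D->CB

  step 3 ⇒ step 4: CCCBCCCBCCCBBDCBBDCBADBDBDCBADBD ⇒ AD·AD·AD·BD·AD·AD·AD·BD·AD·AD·AD·BD·BD·CB·AD·BD·BD·CB·AD·BD·CC·CB·BD·CB·BD·CB·AD·BD·CC·CB·BD·CB
    A ↦ CC
    B ↦ BD
    C ↦ AD
    D ↦ CB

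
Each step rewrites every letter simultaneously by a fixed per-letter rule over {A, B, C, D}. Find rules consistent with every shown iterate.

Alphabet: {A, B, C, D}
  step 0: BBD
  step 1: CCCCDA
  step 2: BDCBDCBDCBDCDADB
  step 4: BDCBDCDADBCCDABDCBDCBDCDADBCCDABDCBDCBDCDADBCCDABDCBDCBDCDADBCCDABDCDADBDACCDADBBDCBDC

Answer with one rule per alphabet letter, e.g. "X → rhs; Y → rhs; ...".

A->DB, B->CC, C->BDC, D->DA

  step 1 ⇒ step 2: CCCCDA ⇒ BDC·BDC·BDC·BDC·DA·DB
    A ↦ DB
    C ↦ BDC
    D ↦ DA
  step 0 ⇒ step 1: BBD ⇒ CC·CC·DA
    B ↦ CC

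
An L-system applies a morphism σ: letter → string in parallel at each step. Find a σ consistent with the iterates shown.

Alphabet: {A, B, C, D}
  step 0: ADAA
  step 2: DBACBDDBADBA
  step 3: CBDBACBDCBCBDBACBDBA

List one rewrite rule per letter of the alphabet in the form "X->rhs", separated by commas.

  step 2 ⇒ step 3: DBACBDDBADBA ⇒ CB·D·BA·CB·D·CB·CB·D·BA·CB·D·BA
    A ↦ BA
    B ↦ D
    C ↦ CB
    D ↦ CB

A->BA, B->D, C->CB, D->CB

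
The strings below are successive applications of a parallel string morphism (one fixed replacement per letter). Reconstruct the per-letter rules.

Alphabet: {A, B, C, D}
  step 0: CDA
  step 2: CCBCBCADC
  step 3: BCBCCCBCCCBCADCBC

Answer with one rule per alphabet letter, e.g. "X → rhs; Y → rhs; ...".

A->AD, B->CC, C->BC, D->C

  step 2 ⇒ step 3: CCBCBCADC ⇒ BC·BC·CC·BC·CC·BC·AD·C·BC
    A ↦ AD
    B ↦ CC
    C ↦ BC
    D ↦ C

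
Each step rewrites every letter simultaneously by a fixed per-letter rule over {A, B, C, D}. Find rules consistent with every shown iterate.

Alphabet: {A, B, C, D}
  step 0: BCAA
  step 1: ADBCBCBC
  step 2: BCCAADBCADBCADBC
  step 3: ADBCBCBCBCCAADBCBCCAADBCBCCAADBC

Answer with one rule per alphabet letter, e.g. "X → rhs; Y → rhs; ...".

A->BC, B->AD, C->BC, D->CA

  step 2 ⇒ step 3: BCCAADBCADBCADBC ⇒ AD·BC·BC·BC·BC·CA·AD·BC·BC·CA·AD·BC·BC·CA·AD·BC
    A ↦ BC
    B ↦ AD
    C ↦ BC
    D ↦ CA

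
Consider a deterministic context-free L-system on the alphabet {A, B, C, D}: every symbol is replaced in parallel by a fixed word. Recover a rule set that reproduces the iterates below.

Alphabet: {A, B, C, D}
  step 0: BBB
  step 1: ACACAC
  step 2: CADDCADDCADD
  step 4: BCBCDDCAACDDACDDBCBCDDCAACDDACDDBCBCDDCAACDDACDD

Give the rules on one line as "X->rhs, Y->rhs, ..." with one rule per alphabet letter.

A->CA, B->AC, C->DD, D->BC

  step 1 ⇒ step 2: ACACAC ⇒ CA·DD·CA·DD·CA·DD
    A ↦ CA
    C ↦ DD
  step 0 ⇒ step 1: BBB ⇒ AC·AC·AC
    B ↦ AC
    D ↦ BC  (constrained at step 2)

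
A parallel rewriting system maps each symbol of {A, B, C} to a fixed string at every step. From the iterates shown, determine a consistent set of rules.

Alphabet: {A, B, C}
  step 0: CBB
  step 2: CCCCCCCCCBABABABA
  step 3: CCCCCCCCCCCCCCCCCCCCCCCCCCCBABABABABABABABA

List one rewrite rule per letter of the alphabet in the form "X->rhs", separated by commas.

  step 2 ⇒ step 3: CCCCCCCCCBABABABA ⇒ CCC·CCC·CCC·CCC·CCC·CCC·CCC·CCC·CCC·BA·BA·BA·BA·BA·BA·BA·BA
    A ↦ BA
    B ↦ BA
    C ↦ CCC

A->BA, B->BA, C->CCC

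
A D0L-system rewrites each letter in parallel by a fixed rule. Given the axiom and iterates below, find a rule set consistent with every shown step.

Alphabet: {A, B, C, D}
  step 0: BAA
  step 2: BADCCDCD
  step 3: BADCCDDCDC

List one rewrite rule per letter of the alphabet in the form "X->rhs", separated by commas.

A->DC, B->BA, C->D, D->C

  step 2 ⇒ step 3: BADCCDCD ⇒ BA·DC·C·D·D·C·D·C
    A ↦ DC
    B ↦ BA
    C ↦ D
    D ↦ C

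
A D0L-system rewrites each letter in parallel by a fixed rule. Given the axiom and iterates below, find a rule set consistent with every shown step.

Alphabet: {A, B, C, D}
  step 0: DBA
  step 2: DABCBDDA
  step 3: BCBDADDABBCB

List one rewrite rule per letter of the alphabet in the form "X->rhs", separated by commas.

A->CB, B->DA, C->D, D->B

  step 2 ⇒ step 3: DABCBDDA ⇒ B·CB·DA·D·DA·B·B·CB
    A ↦ CB
    B ↦ DA
    C ↦ D
    D ↦ B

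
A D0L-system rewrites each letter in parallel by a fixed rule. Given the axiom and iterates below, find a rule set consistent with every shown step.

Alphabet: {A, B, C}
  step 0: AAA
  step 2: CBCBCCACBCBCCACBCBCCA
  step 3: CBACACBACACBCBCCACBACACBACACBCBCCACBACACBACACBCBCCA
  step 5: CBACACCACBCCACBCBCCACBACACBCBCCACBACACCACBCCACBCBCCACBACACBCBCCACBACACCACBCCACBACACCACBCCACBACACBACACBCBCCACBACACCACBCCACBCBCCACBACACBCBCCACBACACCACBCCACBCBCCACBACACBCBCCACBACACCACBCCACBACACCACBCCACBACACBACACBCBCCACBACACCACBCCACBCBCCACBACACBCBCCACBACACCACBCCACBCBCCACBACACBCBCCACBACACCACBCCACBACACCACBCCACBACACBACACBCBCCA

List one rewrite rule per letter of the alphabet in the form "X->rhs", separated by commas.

A->CCA, B->ACA, C->CB

  step 2 ⇒ step 3: CBCBCCACBCBCCACBCBCCA ⇒ CB·ACA·CB·ACA·CB·CB·CCA·CB·ACA·CB·ACA·CB·CB·CCA·CB·ACA·CB·ACA·CB·CB·CCA
    A ↦ CCA
    B ↦ ACA
    C ↦ CB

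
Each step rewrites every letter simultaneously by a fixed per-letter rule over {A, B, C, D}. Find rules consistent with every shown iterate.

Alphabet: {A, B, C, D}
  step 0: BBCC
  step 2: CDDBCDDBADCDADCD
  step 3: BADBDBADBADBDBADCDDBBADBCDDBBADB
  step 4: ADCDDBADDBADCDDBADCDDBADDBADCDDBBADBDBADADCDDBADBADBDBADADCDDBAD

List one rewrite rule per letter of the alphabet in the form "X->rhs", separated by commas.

A->CD, B->AD, C->BA, D->DB

  step 3 ⇒ step 4: BADBDBADBADBDBADCDDBBADBCDDBBADB ⇒ AD·CD·DB·AD·DB·AD·CD·DB·AD·CD·DB·AD·DB·AD·CD·DB·BA·DB·DB·AD·AD·CD·DB·AD·BA·DB·DB·AD·AD·CD·DB·AD
    A ↦ CD
    B ↦ AD
    C ↦ BA
    D ↦ DB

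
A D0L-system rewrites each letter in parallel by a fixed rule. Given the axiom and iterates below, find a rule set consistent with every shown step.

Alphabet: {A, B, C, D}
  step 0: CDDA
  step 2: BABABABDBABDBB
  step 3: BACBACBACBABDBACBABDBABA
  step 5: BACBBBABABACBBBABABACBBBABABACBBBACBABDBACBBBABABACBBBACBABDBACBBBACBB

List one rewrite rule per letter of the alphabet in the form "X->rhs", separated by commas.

A->C, B->BA, C->BB, D->BD

  step 2 ⇒ step 3: BABABABDBABDBB ⇒ BA·C·BA·C·BA·C·BA·BD·BA·C·BA·BD·BA·BA
    A ↦ C
    B ↦ BA
    D ↦ BD
    C ↦ BB  (constrained at step 0)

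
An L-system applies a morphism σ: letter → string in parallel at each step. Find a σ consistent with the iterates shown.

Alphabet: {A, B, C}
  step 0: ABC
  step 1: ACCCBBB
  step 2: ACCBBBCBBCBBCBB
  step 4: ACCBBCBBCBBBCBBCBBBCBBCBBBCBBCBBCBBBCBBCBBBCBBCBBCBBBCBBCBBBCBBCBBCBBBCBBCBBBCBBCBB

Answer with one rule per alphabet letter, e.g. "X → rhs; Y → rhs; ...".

A->ACC, B->CBB, C->B

  step 1 ⇒ step 2: ACCCBBB ⇒ ACC·B·B·B·CBB·CBB·CBB
    A ↦ ACC
    B ↦ CBB
    C ↦ B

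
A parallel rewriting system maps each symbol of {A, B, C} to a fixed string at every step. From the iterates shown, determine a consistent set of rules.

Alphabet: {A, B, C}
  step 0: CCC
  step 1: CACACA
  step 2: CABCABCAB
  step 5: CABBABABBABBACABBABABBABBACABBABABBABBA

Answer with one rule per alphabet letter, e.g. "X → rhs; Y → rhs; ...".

A->B, B->BA, C->CA

  step 1 ⇒ step 2: CACACA ⇒ CA·B·CA·B·CA·B
    A ↦ B
    C ↦ CA
    B ↦ BA  (constrained at step 2)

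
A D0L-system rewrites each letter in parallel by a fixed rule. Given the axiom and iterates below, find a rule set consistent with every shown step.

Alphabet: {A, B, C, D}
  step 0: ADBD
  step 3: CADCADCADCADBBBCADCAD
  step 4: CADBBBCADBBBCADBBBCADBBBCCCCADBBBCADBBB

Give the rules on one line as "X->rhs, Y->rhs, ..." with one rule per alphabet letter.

  step 3 ⇒ step 4: CADCADCADCADBBBCADCAD ⇒ CAD·B·BB·CAD·B·BB·CAD·B·BB·CAD·B·BB·C·C·C·CAD·B·BB·CAD·B·BB
    A ↦ B
    B ↦ C
    C ↦ CAD
    D ↦ BB

A->B, B->C, C->CAD, D->BB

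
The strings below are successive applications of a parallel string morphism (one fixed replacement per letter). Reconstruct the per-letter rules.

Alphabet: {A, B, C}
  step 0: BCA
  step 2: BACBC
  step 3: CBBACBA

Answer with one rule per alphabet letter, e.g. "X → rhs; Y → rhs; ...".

A->B, B->C, C->BA

  step 2 ⇒ step 3: BACBC ⇒ C·B·BA·C·BA
    A ↦ B
    B ↦ C
    C ↦ BA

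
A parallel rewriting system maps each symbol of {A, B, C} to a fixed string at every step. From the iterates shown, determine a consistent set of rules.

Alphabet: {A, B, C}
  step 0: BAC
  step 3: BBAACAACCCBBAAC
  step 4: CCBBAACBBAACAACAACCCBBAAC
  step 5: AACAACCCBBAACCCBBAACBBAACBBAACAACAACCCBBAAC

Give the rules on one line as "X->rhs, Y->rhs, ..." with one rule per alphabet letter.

  step 4 ⇒ step 5: CCBBAACBBAACAACAACCCBBAAC ⇒ AAC·AAC·C·C·B·B·AAC·C·C·B·B·AAC·B·B·AAC·B·B·AAC·AAC·AAC·C·C·B·B·AAC
    A ↦ B
    B ↦ C
    C ↦ AAC

A->B, B->C, C->AAC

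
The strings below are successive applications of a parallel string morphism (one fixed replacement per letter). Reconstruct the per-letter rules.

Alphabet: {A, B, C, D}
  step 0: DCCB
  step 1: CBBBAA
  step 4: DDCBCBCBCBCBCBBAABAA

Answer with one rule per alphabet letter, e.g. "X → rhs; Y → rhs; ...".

  step 0 ⇒ step 1: DCCB ⇒ CB·B·B·AA
    B ↦ AA
    C ↦ B
    D ↦ CB
    A ↦ D  (constrained at step 1)

A->D, B->AA, C->B, D->CB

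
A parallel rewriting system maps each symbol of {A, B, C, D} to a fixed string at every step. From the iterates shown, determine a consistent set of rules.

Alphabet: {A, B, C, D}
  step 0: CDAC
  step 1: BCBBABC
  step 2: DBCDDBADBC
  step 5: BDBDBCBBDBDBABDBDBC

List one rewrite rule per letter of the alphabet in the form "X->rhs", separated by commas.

  step 1 ⇒ step 2: BCBBABC ⇒ D·BC·D·D·BA·D·BC
    A ↦ BA
    B ↦ D
    C ↦ BC
  step 0 ⇒ step 1: CDAC ⇒ BC·B·BA·BC
    D ↦ B

A->BA, B->D, C->BC, D->B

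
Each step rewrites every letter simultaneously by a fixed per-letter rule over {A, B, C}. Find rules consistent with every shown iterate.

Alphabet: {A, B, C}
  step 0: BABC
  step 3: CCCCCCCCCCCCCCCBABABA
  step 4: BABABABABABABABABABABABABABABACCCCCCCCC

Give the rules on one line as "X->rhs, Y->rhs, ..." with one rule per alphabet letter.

  step 3 ⇒ step 4: CCCCCCCCCCCCCCCBABABA ⇒ BA·BA·BA·BA·BA·BA·BA·BA·BA·BA·BA·BA·BA·BA·BA·CC·C·CC·C·CC·C
    A ↦ C
    B ↦ CC
    C ↦ BA

A->C, B->CC, C->BA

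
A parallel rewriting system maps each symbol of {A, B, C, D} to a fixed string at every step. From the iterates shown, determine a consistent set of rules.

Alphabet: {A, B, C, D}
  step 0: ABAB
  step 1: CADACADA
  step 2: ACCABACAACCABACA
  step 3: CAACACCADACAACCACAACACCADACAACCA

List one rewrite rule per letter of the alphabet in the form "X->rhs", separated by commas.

A->CA, B->DA, C->AC, D->BA

  step 2 ⇒ step 3: ACCABACAACCABACA ⇒ CA·AC·AC·CA·DA·CA·AC·CA·CA·AC·AC·CA·DA·CA·AC·CA
    A ↦ CA
    B ↦ DA
    C ↦ AC
  step 1 ⇒ step 2: CADACADA ⇒ AC·CA·BA·CA·AC·CA·BA·CA
    D ↦ BA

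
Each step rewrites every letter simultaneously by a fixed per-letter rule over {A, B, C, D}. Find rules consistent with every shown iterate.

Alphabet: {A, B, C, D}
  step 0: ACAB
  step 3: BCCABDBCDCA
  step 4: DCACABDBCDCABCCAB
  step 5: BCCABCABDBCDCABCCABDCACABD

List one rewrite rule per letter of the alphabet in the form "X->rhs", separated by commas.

A->B, B->D, C->CA, D->BC

  step 4 ⇒ step 5: DCACABDBCDCABCCAB ⇒ BC·CA·B·CA·B·D·BC·D·CA·BC·CA·B·D·CA·CA·B·D
    A ↦ B
    B ↦ D
    C ↦ CA
    D ↦ BC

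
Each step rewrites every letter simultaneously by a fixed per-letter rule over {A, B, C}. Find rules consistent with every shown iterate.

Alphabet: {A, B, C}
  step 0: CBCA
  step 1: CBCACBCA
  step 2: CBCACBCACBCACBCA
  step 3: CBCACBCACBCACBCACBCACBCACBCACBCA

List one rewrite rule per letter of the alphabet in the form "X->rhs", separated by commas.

A->CA, B->CA, C->CB

  step 2 ⇒ step 3: CBCACBCACBCACBCA ⇒ CB·CA·CB·CA·CB·CA·CB·CA·CB·CA·CB·CA·CB·CA·CB·CA
    A ↦ CA
    B ↦ CA
    C ↦ CB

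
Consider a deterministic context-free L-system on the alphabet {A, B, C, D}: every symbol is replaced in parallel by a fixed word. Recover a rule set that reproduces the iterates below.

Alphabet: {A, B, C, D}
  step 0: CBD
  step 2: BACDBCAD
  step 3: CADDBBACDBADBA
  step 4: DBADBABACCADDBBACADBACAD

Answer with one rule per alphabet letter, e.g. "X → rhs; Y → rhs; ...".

  step 3 ⇒ step 4: CADDBBACDBADBA ⇒ DB·AD·BA·BA·C·C·AD·DB·BA·C·AD·BA·C·AD
    A ↦ AD
    B ↦ C
    C ↦ DB
    D ↦ BA

A->AD, B->C, C->DB, D->BA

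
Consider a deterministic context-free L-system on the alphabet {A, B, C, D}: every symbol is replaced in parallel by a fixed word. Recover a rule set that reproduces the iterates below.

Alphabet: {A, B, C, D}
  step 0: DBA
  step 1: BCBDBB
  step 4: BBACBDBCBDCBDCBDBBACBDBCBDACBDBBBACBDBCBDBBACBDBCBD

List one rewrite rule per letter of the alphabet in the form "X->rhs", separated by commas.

  step 0 ⇒ step 1: DBA ⇒ B·CBD·BB
    A ↦ BB
    B ↦ CBD
    D ↦ B
    C ↦ A  (constrained at step 1)

A->BB, B->CBD, C->A, D->B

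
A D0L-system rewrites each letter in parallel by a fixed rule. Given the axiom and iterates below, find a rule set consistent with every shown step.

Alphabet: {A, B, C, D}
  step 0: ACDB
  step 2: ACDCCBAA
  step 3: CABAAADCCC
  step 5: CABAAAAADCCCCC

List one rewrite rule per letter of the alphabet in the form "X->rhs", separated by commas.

A->C, B->DC, C->A, D->BA

  step 2 ⇒ step 3: ACDCCBAA ⇒ C·A·BA·A·A·DC·C·C
    A ↦ C
    B ↦ DC
    C ↦ A
    D ↦ BA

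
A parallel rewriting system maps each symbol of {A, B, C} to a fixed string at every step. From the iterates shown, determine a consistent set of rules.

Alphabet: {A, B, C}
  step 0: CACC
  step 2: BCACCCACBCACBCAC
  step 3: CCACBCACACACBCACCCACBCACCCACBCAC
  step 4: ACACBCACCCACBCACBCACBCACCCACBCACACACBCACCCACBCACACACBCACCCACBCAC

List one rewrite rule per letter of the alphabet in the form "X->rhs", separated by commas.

  step 3 ⇒ step 4: CCACBCACACACBCACCCACBCACCCACBCAC ⇒ AC·AC·BC·AC·CC·AC·BC·AC·BC·AC·BC·AC·CC·AC·BC·AC·AC·AC·BC·AC·CC·AC·BC·AC·AC·AC·BC·AC·CC·AC·BC·AC
    A ↦ BC
    B ↦ CC
    C ↦ AC

A->BC, B->CC, C->AC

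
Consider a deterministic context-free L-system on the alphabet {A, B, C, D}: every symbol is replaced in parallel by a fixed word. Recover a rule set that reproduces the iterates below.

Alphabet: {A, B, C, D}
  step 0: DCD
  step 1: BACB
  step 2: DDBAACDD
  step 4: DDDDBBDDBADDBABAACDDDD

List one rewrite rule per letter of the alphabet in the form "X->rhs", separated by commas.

  step 1 ⇒ step 2: BACB ⇒ DD·BA·AC·DD
    A ↦ BA
    B ↦ DD
    C ↦ AC
  step 0 ⇒ step 1: DCD ⇒ B·AC·B
    D ↦ B

A->BA, B->DD, C->AC, D->B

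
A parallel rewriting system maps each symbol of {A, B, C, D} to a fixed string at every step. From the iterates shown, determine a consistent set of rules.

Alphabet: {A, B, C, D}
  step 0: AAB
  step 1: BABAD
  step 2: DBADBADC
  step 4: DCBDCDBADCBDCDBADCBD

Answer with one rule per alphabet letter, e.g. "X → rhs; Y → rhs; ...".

A->BA, B->D, C->B, D->DC

  step 1 ⇒ step 2: BABAD ⇒ D·BA·D·BA·DC
    A ↦ BA
    B ↦ D
    D ↦ DC
    C ↦ B  (constrained at step 2)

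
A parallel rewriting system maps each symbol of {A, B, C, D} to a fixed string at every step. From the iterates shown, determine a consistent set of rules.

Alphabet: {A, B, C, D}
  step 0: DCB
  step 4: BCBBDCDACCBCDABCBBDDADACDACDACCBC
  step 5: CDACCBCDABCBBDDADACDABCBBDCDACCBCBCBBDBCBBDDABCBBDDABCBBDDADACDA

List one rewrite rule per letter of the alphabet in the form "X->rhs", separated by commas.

  step 4 ⇒ step 5: BCBBDCDACCBCDABCBBDDADACDACDACCBC ⇒ C·DA·C·C·BC·DA·BC·BBD·DA·DA·C·DA·BC·BBD·C·DA·C·C·BC·BC·BBD·BC·BBD·DA·BC·BBD·DA·BC·BBD·DA·DA·C·DA
    A ↦ BBD
    B ↦ C
    C ↦ DA
    D ↦ BC

A->BBD, B->C, C->DA, D->BC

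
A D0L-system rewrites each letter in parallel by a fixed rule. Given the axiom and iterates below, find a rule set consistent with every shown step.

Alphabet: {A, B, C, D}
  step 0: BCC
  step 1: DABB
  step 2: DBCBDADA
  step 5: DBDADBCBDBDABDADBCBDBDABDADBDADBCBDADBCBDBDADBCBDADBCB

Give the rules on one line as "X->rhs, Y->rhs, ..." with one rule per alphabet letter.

  step 1 ⇒ step 2: DABB ⇒ DB·CB·DA·DA
    A ↦ CB
    B ↦ DA
    D ↦ DB
  step 0 ⇒ step 1: BCC ⇒ DA·B·B
    C ↦ B

A->CB, B->DA, C->B, D->DB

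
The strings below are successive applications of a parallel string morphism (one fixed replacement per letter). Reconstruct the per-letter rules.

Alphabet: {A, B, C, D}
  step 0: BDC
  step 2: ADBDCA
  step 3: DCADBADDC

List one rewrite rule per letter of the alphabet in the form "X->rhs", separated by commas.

A->DC, B->DB, C->D, D->A

  step 2 ⇒ step 3: ADBDCA ⇒ DC·A·DB·A·D·DC
    A ↦ DC
    B ↦ DB
    C ↦ D
    D ↦ A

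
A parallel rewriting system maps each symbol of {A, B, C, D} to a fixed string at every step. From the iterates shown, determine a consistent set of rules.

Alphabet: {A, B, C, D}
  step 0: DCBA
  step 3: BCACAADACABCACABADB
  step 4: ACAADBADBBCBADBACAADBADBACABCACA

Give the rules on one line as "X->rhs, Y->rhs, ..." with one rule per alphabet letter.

  step 3 ⇒ step 4: BCACAADACABCACABADB ⇒ ACA·AD·B·AD·B·B·C·B·AD·B·ACA·AD·B·AD·B·ACA·B·C·ACA
    A ↦ B
    B ↦ ACA
    C ↦ AD
    D ↦ C

A->B, B->ACA, C->AD, D->C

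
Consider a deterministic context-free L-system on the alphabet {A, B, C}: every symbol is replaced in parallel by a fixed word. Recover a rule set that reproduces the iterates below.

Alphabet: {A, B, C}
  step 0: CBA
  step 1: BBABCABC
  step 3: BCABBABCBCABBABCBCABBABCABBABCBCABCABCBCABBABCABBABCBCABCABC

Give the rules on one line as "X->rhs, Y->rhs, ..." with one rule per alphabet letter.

A->BC, B->BCA, C->BBA

  step 0 ⇒ step 1: CBA ⇒ BBA·BCA·BC
    A ↦ BC
    B ↦ BCA
    C ↦ BBA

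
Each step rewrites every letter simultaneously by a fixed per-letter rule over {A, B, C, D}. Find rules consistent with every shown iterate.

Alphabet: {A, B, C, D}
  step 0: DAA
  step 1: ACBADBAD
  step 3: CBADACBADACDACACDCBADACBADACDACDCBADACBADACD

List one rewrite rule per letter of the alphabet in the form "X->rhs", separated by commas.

  step 0 ⇒ step 1: DAA ⇒ AC·BAD·BAD
    A ↦ BAD
    D ↦ AC
    B ↦ C  (constrained at step 1)
    C ↦ ACD  (constrained at step 1)

A->BAD, B->C, C->ACD, D->AC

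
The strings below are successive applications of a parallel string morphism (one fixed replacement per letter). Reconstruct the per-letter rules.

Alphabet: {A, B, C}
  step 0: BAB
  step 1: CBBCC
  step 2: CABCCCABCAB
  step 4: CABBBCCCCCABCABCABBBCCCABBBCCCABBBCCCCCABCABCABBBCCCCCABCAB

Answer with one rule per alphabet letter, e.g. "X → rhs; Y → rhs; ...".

  step 1 ⇒ step 2: CBBCC ⇒ CAB·C·C·CAB·CAB
    B ↦ C
    C ↦ CAB
  step 0 ⇒ step 1: BAB ⇒ C·BBC·C
    A ↦ BBC

A->BBC, B->C, C->CAB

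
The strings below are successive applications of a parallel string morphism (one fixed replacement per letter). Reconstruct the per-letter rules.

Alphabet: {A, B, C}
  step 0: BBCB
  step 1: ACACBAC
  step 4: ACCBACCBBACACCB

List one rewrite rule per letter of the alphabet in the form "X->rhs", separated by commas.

  step 0 ⇒ step 1: BBCB ⇒ AC·AC·B·AC
    B ↦ AC
    C ↦ B
    A ↦ C  (constrained at step 1)

A->C, B->AC, C->B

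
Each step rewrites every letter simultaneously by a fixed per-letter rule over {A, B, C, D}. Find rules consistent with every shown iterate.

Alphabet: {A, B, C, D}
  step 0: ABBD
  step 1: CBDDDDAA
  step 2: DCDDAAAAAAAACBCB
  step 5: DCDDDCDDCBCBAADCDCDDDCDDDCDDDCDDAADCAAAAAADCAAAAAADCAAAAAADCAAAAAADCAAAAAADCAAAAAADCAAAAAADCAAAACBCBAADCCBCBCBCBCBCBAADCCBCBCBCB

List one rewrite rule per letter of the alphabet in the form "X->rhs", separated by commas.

A->CB, B->DD, C->DC, D->AA

  step 1 ⇒ step 2: CBDDDDAA ⇒ DC·DD·AA·AA·AA·AA·CB·CB
    A ↦ CB
    B ↦ DD
    C ↦ DC
    D ↦ AA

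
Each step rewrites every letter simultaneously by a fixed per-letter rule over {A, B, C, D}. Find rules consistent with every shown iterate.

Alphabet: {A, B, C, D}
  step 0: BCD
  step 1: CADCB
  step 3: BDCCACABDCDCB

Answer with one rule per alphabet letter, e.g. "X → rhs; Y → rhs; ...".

A->B, B->CA, C->DC, D->B

  step 0 ⇒ step 1: BCD ⇒ CA·DC·B
    B ↦ CA
    C ↦ DC
    D ↦ B
    A ↦ B  (constrained at step 1)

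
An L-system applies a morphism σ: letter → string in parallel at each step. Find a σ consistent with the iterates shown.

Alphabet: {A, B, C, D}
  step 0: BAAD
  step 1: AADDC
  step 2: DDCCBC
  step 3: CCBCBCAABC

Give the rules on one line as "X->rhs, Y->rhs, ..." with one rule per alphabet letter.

  step 2 ⇒ step 3: DDCCBC ⇒ C·C·BC·BC·AA·BC
    B ↦ AA
    C ↦ BC
    D ↦ C
  step 0 ⇒ step 1: BAAD ⇒ AA·D·D·C
    A ↦ D

A->D, B->AA, C->BC, D->C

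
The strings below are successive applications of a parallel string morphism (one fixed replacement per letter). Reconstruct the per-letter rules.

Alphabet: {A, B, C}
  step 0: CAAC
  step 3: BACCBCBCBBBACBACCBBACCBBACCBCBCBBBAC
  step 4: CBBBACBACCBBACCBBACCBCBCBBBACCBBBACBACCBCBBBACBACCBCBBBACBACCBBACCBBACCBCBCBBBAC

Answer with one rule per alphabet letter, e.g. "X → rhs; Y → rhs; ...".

  step 3 ⇒ step 4: BACCBCBCBBBACBACCBBACCBBACCBCBCBBBAC ⇒ CB·B·BAC·BAC·CB·BAC·CB·BAC·CB·CB·CB·B·BAC·CB·B·BAC·BAC·CB·CB·B·BAC·BAC·CB·CB·B·BAC·BAC·CB·BAC·CB·BAC·CB·CB·CB·B·BAC
    A ↦ B
    B ↦ CB
    C ↦ BAC

A->B, B->CB, C->BAC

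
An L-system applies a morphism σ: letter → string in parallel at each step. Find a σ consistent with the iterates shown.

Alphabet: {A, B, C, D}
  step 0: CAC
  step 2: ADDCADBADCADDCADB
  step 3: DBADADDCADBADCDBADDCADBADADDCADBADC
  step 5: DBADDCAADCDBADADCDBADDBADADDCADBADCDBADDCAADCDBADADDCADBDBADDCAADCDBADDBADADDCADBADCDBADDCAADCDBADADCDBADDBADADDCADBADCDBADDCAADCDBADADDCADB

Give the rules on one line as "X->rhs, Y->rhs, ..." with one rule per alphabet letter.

A->DB, B->C, C->DCA, D->AD

  step 2 ⇒ step 3: ADDCADBADCADDCADB ⇒ DB·AD·AD·DCA·DB·AD·C·DB·AD·DCA·DB·AD·AD·DCA·DB·AD·C
    A ↦ DB
    B ↦ C
    C ↦ DCA
    D ↦ AD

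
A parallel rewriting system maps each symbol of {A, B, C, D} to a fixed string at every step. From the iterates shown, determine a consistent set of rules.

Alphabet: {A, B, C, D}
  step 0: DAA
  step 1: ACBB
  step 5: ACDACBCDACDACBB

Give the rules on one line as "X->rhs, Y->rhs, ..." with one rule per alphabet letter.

  step 0 ⇒ step 1: DAA ⇒ AC·B·B
    A ↦ B
    D ↦ AC
    B ↦ A  (constrained at step 1)
    C ↦ CD  (constrained at step 1)

A->B, B->A, C->CD, D->AC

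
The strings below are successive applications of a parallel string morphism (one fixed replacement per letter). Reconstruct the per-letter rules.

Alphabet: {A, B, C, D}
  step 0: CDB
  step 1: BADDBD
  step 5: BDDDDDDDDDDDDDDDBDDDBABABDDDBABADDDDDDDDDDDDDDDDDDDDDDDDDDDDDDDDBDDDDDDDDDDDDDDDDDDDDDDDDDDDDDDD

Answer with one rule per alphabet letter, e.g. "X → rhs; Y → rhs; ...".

A->CC, B->BD, C->BA, D->DD

  step 0 ⇒ step 1: CDB ⇒ BA·DD·BD
    B ↦ BD
    C ↦ BA
    D ↦ DD
    A ↦ CC  (constrained at step 1)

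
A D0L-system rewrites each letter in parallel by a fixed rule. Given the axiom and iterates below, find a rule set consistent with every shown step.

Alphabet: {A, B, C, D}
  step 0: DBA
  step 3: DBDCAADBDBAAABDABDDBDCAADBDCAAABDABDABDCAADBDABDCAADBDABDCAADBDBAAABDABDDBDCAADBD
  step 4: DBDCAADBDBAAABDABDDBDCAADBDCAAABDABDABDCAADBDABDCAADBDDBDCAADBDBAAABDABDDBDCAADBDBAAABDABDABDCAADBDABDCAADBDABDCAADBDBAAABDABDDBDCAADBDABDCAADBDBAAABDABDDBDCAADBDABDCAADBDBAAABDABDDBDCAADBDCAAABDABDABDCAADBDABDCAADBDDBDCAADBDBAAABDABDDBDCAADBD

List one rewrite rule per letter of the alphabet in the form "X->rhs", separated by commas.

  step 3 ⇒ step 4: DBDCAADBDBAAABDABDDBDCAADBDCAAABDABDABDCAADBDABDCAADBDABDCAADBDBAAABDABDDBDCAADBD ⇒ DBD·CAA·DBD·BAA·ABD·ABD·DBD·CAA·DBD·CAA·ABD·ABD·ABD·CAA·DBD·ABD·CAA·DBD·DBD·CAA·DBD·BAA·ABD·ABD·DBD·CAA·DBD·BAA·ABD·ABD·ABD·CAA·DBD·ABD·CAA·DBD·ABD·CAA·DBD·BAA·ABD·ABD·DBD·CAA·DBD·ABD·CAA·DBD·BAA·ABD·ABD·DBD·CAA·DBD·ABD·CAA·DBD·BAA·ABD·ABD·DBD·CAA·DBD·CAA·ABD·ABD·ABD·CAA·DBD·ABD·CAA·DBD·DBD·CAA·DBD·BAA·ABD·ABD·DBD·CAA·DBD
    A ↦ ABD
    B ↦ CAA
    C ↦ BAA
    D ↦ DBD

A->ABD, B->CAA, C->BAA, D->DBD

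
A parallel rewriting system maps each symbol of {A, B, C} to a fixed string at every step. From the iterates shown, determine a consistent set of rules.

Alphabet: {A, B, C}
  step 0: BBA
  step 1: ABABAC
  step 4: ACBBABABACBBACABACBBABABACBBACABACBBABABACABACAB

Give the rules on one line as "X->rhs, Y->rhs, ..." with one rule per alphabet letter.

  step 0 ⇒ step 1: BBA ⇒ AB·AB·AC
    A ↦ AC
    B ↦ AB
    C ↦ BB  (constrained at step 1)

A->AC, B->AB, C->BB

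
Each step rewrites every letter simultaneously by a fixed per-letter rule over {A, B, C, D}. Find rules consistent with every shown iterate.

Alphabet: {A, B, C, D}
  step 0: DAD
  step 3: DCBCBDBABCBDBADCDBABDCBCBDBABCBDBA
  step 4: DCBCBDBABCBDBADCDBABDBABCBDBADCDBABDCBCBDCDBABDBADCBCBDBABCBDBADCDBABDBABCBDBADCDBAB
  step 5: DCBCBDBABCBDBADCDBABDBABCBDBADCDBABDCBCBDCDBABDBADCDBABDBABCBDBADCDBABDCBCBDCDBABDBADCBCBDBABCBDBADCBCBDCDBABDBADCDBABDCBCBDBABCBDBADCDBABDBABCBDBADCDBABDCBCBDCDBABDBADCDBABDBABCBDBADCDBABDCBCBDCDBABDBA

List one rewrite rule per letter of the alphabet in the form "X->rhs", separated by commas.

  step 4 ⇒ step 5: DCBCBDBABCBDBADCDBABDBABCBDBADCDBABDCBCBDCDBABDBADCBCBDBABCBDBADCDBABDBABCBDBADCDBAB ⇒ DC·BCB·DBA·BCB·DBA·DC·DBA·B·DBA·BCB·DBA·DC·DBA·B·DC·BCB·DC·DBA·B·DBA·DC·DBA·B·DBA·BCB·DBA·DC·DBA·B·DC·BCB·DC·DBA·B·DBA·DC·BCB·DBA·BCB·DBA·DC·BCB·DC·DBA·B·DBA·DC·DBA·B·DC·BCB·DBA·BCB·DBA·DC·DBA·B·DBA·BCB·DBA·DC·DBA·B·DC·BCB·DC·DBA·B·DBA·DC·DBA·B·DBA·BCB·DBA·DC·DBA·B·DC·BCB·DC·DBA·B·DBA
    A ↦ B
    B ↦ DBA
    C ↦ BCB
    D ↦ DC

A->B, B->DBA, C->BCB, D->DC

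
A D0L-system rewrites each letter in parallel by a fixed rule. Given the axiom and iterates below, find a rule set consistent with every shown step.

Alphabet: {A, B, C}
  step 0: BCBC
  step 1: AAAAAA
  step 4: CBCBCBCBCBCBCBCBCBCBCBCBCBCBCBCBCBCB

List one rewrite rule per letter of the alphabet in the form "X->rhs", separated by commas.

A->CB, B->A, C->AA

  step 0 ⇒ step 1: BCBC ⇒ A·AA·A·AA
    B ↦ A
    C ↦ AA
    A ↦ CB  (constrained at step 1)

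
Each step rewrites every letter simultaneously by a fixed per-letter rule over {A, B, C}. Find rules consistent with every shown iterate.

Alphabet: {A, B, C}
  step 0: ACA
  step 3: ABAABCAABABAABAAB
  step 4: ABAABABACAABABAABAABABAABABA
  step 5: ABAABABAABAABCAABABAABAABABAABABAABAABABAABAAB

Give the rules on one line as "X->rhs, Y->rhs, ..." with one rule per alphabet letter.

  step 4 ⇒ step 5: ABAABABACAABABAABAABABAABABA ⇒ AB·A·AB·AB·A·AB·A·AB·CA·AB·AB·A·AB·A·AB·AB·A·AB·AB·A·AB·A·AB·AB·A·AB·A·AB
    A ↦ AB
    B ↦ A
    C ↦ CA

A->AB, B->A, C->CA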